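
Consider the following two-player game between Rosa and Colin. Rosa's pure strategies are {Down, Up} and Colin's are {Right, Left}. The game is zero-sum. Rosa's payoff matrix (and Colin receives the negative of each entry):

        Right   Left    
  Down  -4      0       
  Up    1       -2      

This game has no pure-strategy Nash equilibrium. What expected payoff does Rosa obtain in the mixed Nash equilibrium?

Set Rosa's expected payoff from Down equal to that from Up:
  Rosa's payoff to Down: q·(-4) + (1−q)·0 = -4q
  Rosa's payoff to Up: q·1 + (1−q)·(-2) = 3q - 2
  -4q = 3q - 2  ⇒  -7q = -2  ⇒  q = 2/7.
At equilibrium Rosa is indifferent across rows, so Rosa's payoff equals the payoff from Down: (2/7)·(-4) + (5/7)·0 = -8/7.

-8/7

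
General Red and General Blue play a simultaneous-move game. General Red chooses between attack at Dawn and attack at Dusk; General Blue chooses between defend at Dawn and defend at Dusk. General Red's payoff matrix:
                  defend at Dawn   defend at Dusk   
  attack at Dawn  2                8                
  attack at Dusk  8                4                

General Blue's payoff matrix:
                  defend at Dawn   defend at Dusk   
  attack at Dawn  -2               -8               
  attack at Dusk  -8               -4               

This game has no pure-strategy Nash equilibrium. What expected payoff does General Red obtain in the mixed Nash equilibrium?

28/5

In a mixed equilibrium General Red is indifferent between attack at Dawn and attack at Dusk; this condition fixes q.
  General Red's expected payoff from attack at Dawn: q·2 + (1−q)·8 = -6q + 8
  General Red's expected payoff from attack at Dusk: q·8 + (1−q)·4 = 4q + 4
  -6q + 8 = 4q + 4  ⇒  -10q = -4  ⇒  q = 2/5.
At equilibrium General Red is indifferent across rows, so General Red's payoff equals the payoff from attack at Dawn: (2/5)·2 + (3/5)·8 = 28/5.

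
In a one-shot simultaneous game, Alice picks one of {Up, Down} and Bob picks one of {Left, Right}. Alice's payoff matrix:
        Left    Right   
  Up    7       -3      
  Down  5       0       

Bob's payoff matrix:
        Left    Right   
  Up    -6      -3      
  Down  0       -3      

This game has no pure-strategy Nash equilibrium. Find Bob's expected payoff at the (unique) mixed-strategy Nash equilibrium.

In a mixed equilibrium Bob is indifferent between Left and Right; this condition fixes p.
  Bob's payoff to Left: p·(-6) + (1−p)·0 = -6p
  Bob's payoff to Right: p·(-3) + (1−p)·(-3) = -3
  -6p = -3  ⇒  -6p = -3  ⇒  p = 1/2.
At equilibrium Bob is indifferent across columns, so Bob's payoff equals the payoff from Left: (1/2)·(-6) + (1/2)·0 = -3.

-3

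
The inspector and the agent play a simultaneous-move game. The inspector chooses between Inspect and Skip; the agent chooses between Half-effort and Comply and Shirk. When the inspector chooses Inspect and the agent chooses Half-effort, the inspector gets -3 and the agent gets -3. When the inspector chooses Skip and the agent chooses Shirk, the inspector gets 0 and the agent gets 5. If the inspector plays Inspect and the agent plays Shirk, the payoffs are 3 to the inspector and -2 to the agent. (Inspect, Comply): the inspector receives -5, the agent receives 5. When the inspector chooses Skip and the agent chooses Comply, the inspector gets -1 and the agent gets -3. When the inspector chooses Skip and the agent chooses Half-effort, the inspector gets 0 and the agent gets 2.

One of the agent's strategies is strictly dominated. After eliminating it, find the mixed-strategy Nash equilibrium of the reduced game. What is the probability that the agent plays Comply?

The agent's strategy Half-effort is strictly dominated by Shirk: -2 > -3 and 5 > 2. Eliminate Half-effort.
In a mixed equilibrium the inspector is indifferent between Inspect and Skip; this condition fixes q.
  the inspector's expected payoff from Inspect: q·(-5) + (1−q)·3 = -8q + 3
  the inspector's expected payoff from Skip: q·(-1) + (1−q)·0 = -q
  -8q + 3 = -q  ⇒  -7q = -3  ⇒  q = 3/7.

q = 3/7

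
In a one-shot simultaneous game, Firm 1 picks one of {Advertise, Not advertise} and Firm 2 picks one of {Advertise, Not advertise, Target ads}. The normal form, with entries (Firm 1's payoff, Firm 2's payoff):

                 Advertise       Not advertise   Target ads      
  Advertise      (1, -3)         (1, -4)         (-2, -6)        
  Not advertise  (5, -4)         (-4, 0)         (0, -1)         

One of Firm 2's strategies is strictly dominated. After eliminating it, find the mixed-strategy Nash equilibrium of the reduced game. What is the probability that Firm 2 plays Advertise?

Firm 2's strategy Target ads is strictly dominated by Not advertise: -4 > -6 and 0 > -1. Eliminate Target ads.
For Firm 1 to be willing to mix, Firm 1 must be indifferent between Advertise and Not advertise, which pins down Firm 2's mix.
  Firm 1's payoff from Advertise: q·1 + (1−q)·1 = 1
  Firm 1's payoff from Not advertise: q·5 + (1−q)·(-4) = 9q - 4
  1 = 9q - 4  ⇒  -9q = -5  ⇒  q = 5/9.

q = 5/9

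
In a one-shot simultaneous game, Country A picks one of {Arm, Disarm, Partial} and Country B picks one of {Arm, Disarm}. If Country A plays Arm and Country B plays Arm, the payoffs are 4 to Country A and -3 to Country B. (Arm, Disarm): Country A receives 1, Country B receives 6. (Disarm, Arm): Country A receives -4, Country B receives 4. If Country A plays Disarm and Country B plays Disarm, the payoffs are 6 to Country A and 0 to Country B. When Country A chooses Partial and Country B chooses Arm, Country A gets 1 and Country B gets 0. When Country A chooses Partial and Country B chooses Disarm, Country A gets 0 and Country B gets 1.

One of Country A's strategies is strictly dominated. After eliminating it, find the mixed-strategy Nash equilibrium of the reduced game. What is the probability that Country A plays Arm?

p = 4/13

Country A's strategy Partial is strictly dominated by Arm: 4 > 1 and 1 > 0. Eliminate Partial.
Country B's indifference between Arm and Disarm determines Country A's mixing probability p:
  Country B's expected payoff from Arm: p·(-3) + (1−p)·4 = -7p + 4
  Country B's expected payoff from Disarm: p·6 + (1−p)·0 = 6p
  -7p + 4 = 6p  ⇒  -13p = -4  ⇒  p = 4/13.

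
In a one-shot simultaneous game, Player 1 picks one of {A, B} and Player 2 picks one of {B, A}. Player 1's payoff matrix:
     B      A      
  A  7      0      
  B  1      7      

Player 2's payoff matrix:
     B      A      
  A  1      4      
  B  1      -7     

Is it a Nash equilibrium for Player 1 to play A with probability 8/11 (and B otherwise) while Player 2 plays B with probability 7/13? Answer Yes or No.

Check Player 2's indifference given Player 1's mix p = 8/11:
  payoff from B = 1; payoff from A = 1 — equal.
Check Player 1's indifference given Player 2's mix q = 7/13:
  payoff from A = 49/13; payoff from B = 49/13 — equal.
Both players are indifferent, so neither can profitably deviate.

Yes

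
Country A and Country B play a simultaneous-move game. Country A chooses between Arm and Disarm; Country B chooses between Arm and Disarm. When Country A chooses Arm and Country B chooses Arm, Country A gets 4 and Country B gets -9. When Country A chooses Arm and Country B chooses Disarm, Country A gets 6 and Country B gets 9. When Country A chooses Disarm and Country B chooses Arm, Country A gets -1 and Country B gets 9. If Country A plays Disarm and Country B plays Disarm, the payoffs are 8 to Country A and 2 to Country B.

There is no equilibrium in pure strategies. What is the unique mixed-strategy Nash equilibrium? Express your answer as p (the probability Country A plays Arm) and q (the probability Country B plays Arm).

p = 7/25, q = 2/7

Country B's indifference between Arm and Disarm determines Country A's mixing probability p:
  Country B's payoff to Arm: p·(-9) + (1−p)·9 = -18p + 9
  Country B's payoff to Disarm: p·9 + (1−p)·2 = 7p + 2
  -18p + 9 = 7p + 2  ⇒  -25p = -7  ⇒  p = 7/25.
Set Country A's expected payoff from Arm equal to that from Disarm:
  Country A's expected payoff from Arm: q·4 + (1−q)·6 = -2q + 6
  Country A's expected payoff from Disarm: q·(-1) + (1−q)·8 = -9q + 8
  -2q + 6 = -9q + 8  ⇒  7q = 2  ⇒  q = 2/7.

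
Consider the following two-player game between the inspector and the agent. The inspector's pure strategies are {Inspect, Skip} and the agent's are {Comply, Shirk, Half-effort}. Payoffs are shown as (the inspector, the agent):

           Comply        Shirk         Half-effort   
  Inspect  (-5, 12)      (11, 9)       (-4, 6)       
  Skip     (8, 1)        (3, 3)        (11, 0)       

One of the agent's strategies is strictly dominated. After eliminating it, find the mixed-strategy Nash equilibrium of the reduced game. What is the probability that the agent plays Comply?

q = 8/21

The agent's strategy Half-effort is strictly dominated by Shirk: 9 > 6 and 3 > 0. Eliminate Half-effort.
For the inspector to be willing to mix, the inspector must be indifferent between Inspect and Skip, which pins down the agent's mix.
  the inspector's expected payoff from Inspect: q·(-5) + (1−q)·11 = -16q + 11
  the inspector's expected payoff from Skip: q·8 + (1−q)·3 = 5q + 3
  -16q + 11 = 5q + 3  ⇒  -21q = -8  ⇒  q = 8/21.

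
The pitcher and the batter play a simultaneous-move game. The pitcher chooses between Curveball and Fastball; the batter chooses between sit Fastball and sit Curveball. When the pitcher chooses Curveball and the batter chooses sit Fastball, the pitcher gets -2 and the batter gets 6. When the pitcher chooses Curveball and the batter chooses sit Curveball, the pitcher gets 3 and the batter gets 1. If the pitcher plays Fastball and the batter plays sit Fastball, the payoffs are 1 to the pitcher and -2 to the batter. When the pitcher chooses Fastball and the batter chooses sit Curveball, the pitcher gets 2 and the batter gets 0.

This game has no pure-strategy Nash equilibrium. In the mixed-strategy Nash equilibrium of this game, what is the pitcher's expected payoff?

7/4

The batter's mix must leave the pitcher indifferent between Curveball and Fastball.
  the pitcher's payoff to Curveball: q·(-2) + (1−q)·3 = -5q + 3
  the pitcher's payoff to Fastball: q·1 + (1−q)·2 = -q + 2
  -5q + 3 = -q + 2  ⇒  -4q = -1  ⇒  q = 1/4.
At equilibrium the pitcher is indifferent across rows, so the pitcher's payoff equals the payoff from Curveball: (1/4)·(-2) + (3/4)·3 = 7/4.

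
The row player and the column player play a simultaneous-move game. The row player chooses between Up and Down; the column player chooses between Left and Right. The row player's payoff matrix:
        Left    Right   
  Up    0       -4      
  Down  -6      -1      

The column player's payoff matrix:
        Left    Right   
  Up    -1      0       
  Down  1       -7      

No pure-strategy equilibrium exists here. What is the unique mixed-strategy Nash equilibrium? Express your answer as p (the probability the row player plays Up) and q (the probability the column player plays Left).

For the column player to be willing to mix, the column player must be indifferent between Left and Right, which pins down the row player's mix.
  the column player's expected payoff from Left: p·(-1) + (1−p)·1 = -2p + 1
  the column player's expected payoff from Right: p·0 + (1−p)·(-7) = 7p - 7
  -2p + 1 = 7p - 7  ⇒  -9p = -8  ⇒  p = 8/9.
The column player's mix must leave the row player indifferent between Up and Down.
  the row player's payoff to Up: q·0 + (1−q)·(-4) = 4q - 4
  the row player's payoff to Down: q·(-6) + (1−q)·(-1) = -5q - 1
  4q - 4 = -5q - 1  ⇒  9q = 3  ⇒  q = 1/3.

p = 8/9, q = 1/3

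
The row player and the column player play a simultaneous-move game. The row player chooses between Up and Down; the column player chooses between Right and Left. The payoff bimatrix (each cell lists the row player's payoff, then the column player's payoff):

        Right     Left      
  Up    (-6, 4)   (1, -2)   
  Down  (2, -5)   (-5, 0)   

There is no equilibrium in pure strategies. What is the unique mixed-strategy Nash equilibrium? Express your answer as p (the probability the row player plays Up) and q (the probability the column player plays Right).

p = 5/11, q = 3/7

Set the column player's expected payoff from Right equal to that from Left:
  the column player's expected payoff from Right: p·4 + (1−p)·(-5) = 9p - 5
  the column player's expected payoff from Left: p·(-2) + (1−p)·0 = -2p
  9p - 5 = -2p  ⇒  11p = 5  ⇒  p = 5/11.
For the row player to be willing to mix, the row player must be indifferent between Up and Down, which pins down the column player's mix.
  the row player's payoff to Up: q·(-6) + (1−q)·1 = -7q + 1
  the row player's payoff to Down: q·2 + (1−q)·(-5) = 7q - 5
  -7q + 1 = 7q - 5  ⇒  -14q = -6  ⇒  q = 3/7.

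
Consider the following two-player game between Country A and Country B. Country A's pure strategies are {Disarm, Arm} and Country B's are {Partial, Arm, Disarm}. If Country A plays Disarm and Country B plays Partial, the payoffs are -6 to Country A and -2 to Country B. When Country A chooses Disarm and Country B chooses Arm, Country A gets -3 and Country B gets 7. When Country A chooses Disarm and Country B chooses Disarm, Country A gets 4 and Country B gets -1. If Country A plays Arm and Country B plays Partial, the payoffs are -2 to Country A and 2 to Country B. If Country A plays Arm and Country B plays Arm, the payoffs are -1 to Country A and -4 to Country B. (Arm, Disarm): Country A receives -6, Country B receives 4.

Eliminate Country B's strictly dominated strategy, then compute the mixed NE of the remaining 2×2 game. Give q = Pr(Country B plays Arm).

Country B's strategy Partial is strictly dominated by Disarm: -1 > -2 and 4 > 2. Eliminate Partial.
Country B's mix must leave Country A indifferent between Disarm and Arm.
  Country A's expected payoff from Disarm: q·(-3) + (1−q)·4 = -7q + 4
  Country A's expected payoff from Arm: q·(-1) + (1−q)·(-6) = 5q - 6
  -7q + 4 = 5q - 6  ⇒  -12q = -10  ⇒  q = 5/6.

q = 5/6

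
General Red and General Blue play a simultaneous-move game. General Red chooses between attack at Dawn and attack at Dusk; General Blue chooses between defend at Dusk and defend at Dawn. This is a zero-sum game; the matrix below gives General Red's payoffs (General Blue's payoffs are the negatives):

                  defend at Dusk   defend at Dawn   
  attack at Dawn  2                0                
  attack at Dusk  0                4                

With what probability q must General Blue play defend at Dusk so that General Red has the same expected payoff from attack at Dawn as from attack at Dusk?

For General Red to be willing to mix, General Red must be indifferent between attack at Dawn and attack at Dusk, which pins down General Blue's mix.
  General Red's payoff to attack at Dawn: q·2 + (1−q)·0 = 2q
  General Red's payoff to attack at Dusk: q·0 + (1−q)·4 = -4q + 4
  2q = -4q + 4  ⇒  6q = 4  ⇒  q = 2/3.

q = 2/3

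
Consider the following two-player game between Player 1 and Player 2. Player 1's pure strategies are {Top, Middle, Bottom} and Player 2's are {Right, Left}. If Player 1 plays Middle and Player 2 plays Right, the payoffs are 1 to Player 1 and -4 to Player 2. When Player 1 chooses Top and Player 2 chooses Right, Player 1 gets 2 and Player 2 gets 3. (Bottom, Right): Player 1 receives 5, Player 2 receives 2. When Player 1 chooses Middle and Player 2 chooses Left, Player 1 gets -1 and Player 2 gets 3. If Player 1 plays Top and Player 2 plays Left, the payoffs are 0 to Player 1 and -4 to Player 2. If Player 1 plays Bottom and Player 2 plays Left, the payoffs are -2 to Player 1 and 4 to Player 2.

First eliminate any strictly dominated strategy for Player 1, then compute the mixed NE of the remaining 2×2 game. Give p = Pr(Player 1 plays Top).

Player 1's strategy Middle is strictly dominated by Top: 2 > 1 and 0 > -1. Eliminate Middle.
Set Player 2's expected payoff from Right equal to that from Left:
  Player 2's expected payoff from Right: p·3 + (1−p)·2 = p + 2
  Player 2's expected payoff from Left: p·(-4) + (1−p)·4 = -8p + 4
  p + 2 = -8p + 4  ⇒  9p = 2  ⇒  p = 2/9.

p = 2/9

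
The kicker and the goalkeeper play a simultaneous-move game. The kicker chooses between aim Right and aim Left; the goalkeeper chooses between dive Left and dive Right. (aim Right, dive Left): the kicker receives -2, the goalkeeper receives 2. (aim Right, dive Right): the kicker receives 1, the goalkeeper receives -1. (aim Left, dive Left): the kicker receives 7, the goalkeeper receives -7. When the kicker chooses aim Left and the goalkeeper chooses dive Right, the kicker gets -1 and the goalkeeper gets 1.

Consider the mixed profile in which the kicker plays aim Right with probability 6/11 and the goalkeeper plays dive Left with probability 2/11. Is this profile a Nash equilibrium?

Given the kicker's mix p = 6/11, the goalkeeper's payoff from dive Left is -23/11 but from dive Right is -1/11. The goalkeeper strictly prefers dive Right, so the goalkeeper would not mix.
So the proposed profile is not a Nash equilibrium.

No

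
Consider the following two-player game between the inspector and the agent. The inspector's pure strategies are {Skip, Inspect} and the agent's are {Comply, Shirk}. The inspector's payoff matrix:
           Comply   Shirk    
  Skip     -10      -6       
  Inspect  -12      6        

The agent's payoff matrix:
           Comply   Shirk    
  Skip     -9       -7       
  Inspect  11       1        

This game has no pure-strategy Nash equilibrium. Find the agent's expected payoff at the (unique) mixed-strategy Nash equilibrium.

-17/3

The agent's indifference between Comply and Shirk determines the inspector's mixing probability p:
  the agent's expected payoff from Comply: p·(-9) + (1−p)·11 = -20p + 11
  the agent's expected payoff from Shirk: p·(-7) + (1−p)·1 = -8p + 1
  -20p + 11 = -8p + 1  ⇒  -12p = -10  ⇒  p = 5/6.
At equilibrium the agent is indifferent across columns, so the agent's payoff equals the payoff from Comply: (5/6)·(-9) + (1/6)·11 = -17/3.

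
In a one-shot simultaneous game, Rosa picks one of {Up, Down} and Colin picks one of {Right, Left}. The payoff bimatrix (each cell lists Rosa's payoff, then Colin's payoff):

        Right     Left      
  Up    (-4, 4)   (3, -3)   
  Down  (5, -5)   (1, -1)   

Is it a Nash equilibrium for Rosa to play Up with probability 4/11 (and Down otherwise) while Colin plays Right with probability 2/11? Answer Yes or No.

Yes

Check Colin's indifference given Rosa's mix p = 4/11:
  payoff from Right = -19/11; payoff from Left = -19/11 — equal.
Check Rosa's indifference given Colin's mix q = 2/11:
  payoff from Up = 19/11; payoff from Down = 19/11 — equal.
Both players are indifferent, so neither can profitably deviate.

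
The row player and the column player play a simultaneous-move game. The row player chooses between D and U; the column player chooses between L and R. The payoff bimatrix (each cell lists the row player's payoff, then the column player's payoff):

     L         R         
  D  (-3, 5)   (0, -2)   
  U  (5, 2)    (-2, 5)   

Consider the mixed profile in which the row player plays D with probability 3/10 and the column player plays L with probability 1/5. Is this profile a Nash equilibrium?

Yes

Check the column player's indifference given the row player's mix p = 3/10:
  payoff from L = 29/10; payoff from R = 29/10 — equal.
Check the row player's indifference given the column player's mix q = 1/5:
  payoff from D = -3/5; payoff from U = -3/5 — equal.
Both players are indifferent, so neither can profitably deviate.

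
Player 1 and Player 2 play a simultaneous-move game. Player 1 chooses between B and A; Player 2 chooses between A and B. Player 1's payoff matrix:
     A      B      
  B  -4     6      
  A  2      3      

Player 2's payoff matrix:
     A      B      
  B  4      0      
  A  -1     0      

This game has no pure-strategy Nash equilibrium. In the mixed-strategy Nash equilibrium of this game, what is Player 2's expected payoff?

0

Player 1's mix must leave Player 2 indifferent between A and B.
  Player 2's expected payoff from A: p·4 + (1−p)·(-1) = 5p - 1
  Player 2's expected payoff from B: p·0 + (1−p)·0 = 0
  5p - 1 = 0  ⇒  5p = 1  ⇒  p = 1/5.
At equilibrium Player 2 is indifferent across columns, so Player 2's payoff equals the payoff from A: (1/5)·4 + (4/5)·(-1) = 0.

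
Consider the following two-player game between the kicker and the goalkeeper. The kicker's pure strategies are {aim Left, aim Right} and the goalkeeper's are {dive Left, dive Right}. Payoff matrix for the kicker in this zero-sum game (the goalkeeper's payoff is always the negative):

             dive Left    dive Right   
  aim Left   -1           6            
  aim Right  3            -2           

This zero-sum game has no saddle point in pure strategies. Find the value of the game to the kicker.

The kicker's indifference between aim Left and aim Right determines the goalkeeper's mixing probability q:
  the kicker's payoff from aim Left: q·(-1) + (1−q)·6 = -7q + 6
  the kicker's payoff from aim Right: q·3 + (1−q)·(-2) = 5q - 2
  -7q + 6 = 5q - 2  ⇒  -12q = -8  ⇒  q = 2/3.
The value is the kicker's expected payoff against this mix (using aim Left): (2/3)·(-1) + (1/3)·6 = 4/3.

v = 4/3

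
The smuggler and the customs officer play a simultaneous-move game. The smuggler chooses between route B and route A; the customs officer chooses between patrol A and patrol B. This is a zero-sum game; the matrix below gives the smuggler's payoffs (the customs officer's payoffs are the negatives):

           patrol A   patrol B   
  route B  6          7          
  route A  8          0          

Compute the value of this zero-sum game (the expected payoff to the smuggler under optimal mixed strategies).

For the smuggler to be willing to mix, the smuggler must be indifferent between route B and route A, which pins down the customs officer's mix.
  the smuggler's payoff from route B: q·6 + (1−q)·7 = -q + 7
  the smuggler's payoff from route A: q·8 + (1−q)·0 = 8q
  -q + 7 = 8q  ⇒  -9q = -7  ⇒  q = 7/9.
The value is the smuggler's expected payoff against this mix (using route B): (7/9)·6 + (2/9)·7 = 56/9.

v = 56/9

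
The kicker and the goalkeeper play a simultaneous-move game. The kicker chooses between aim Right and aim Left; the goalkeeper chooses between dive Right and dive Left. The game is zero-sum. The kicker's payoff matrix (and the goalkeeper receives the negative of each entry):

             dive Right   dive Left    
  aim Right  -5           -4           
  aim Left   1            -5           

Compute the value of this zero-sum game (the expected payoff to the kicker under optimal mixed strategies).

Set the kicker's expected payoff from aim Right equal to that from aim Left:
  the kicker's payoff from aim Right: q·(-5) + (1−q)·(-4) = -q - 4
  the kicker's payoff from aim Left: q·1 + (1−q)·(-5) = 6q - 5
  -q - 4 = 6q - 5  ⇒  -7q = -1  ⇒  q = 1/7.
The value is the kicker's expected payoff against this mix (using aim Right): (1/7)·(-5) + (6/7)·(-4) = -29/7.

v = -29/7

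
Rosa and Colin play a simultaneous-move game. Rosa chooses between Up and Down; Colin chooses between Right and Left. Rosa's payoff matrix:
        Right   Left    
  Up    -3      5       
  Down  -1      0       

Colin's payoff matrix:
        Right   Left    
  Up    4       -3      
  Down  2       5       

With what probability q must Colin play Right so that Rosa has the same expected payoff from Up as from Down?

q = 5/7

Rosa's indifference between Up and Down determines Colin's mixing probability q:
  Rosa's payoff to Up: q·(-3) + (1−q)·5 = -8q + 5
  Rosa's payoff to Down: q·(-1) + (1−q)·0 = -q
  -8q + 5 = -q  ⇒  -7q = -5  ⇒  q = 5/7.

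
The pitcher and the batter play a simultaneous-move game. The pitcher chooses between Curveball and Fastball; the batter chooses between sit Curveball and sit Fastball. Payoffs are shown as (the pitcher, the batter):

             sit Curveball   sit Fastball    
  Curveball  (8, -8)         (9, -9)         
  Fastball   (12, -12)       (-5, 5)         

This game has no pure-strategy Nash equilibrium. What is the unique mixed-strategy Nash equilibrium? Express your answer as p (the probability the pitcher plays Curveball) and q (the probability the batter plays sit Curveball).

p = 17/18, q = 7/9

In a mixed equilibrium the batter is indifferent between sit Curveball and sit Fastball; this condition fixes p.
  the batter's expected payoff from sit Curveball: p·(-8) + (1−p)·(-12) = 4p - 12
  the batter's expected payoff from sit Fastball: p·(-9) + (1−p)·5 = -14p + 5
  4p - 12 = -14p + 5  ⇒  18p = 17  ⇒  p = 17/18.
In a mixed equilibrium the pitcher is indifferent between Curveball and Fastball; this condition fixes q.
  the pitcher's expected payoff from Curveball: q·8 + (1−q)·9 = -q + 9
  the pitcher's expected payoff from Fastball: q·12 + (1−q)·(-5) = 17q - 5
  -q + 9 = 17q - 5  ⇒  -18q = -14  ⇒  q = 7/9.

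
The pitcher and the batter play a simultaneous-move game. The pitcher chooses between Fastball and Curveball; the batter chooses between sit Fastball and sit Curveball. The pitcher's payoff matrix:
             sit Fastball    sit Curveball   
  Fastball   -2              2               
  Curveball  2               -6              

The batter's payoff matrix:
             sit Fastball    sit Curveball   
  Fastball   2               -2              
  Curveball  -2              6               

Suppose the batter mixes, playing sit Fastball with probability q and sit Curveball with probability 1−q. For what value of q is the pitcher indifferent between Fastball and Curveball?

q = 2/3

In a mixed equilibrium the pitcher is indifferent between Fastball and Curveball; this condition fixes q.
  the pitcher's payoff from Fastball: q·(-2) + (1−q)·2 = -4q + 2
  the pitcher's payoff from Curveball: q·2 + (1−q)·(-6) = 8q - 6
  -4q + 2 = 8q - 6  ⇒  -12q = -8  ⇒  q = 2/3.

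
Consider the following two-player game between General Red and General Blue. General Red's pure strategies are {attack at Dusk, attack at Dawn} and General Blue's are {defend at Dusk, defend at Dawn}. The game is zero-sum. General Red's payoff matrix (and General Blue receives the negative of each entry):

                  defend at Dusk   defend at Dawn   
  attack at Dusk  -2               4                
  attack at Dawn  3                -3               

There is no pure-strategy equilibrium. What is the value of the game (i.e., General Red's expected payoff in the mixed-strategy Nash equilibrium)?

Set General Red's expected payoff from attack at Dusk equal to that from attack at Dawn:
  General Red's payoff from attack at Dusk: q·(-2) + (1−q)·4 = -6q + 4
  General Red's payoff from attack at Dawn: q·3 + (1−q)·(-3) = 6q - 3
  -6q + 4 = 6q - 3  ⇒  -12q = -7  ⇒  q = 7/12.
The value is General Red's expected payoff against this mix (using attack at Dusk): (7/12)·(-2) + (5/12)·4 = 1/2.

v = 1/2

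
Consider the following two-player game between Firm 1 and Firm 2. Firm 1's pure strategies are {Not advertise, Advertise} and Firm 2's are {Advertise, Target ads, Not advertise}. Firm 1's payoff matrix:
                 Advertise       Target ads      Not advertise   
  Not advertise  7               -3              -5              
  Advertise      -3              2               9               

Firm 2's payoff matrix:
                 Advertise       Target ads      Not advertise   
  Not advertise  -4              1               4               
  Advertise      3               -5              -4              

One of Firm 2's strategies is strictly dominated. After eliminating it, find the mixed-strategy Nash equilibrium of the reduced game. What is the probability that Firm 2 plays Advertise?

Firm 2's strategy Target ads is strictly dominated by Not advertise: 4 > 1 and -4 > -5. Eliminate Target ads.
Firm 1's indifference between Not advertise and Advertise determines Firm 2's mixing probability q:
  Firm 1's payoff to Not advertise: q·7 + (1−q)·(-5) = 12q - 5
  Firm 1's payoff to Advertise: q·(-3) + (1−q)·9 = -12q + 9
  12q - 5 = -12q + 9  ⇒  24q = 14  ⇒  q = 7/12.

q = 7/12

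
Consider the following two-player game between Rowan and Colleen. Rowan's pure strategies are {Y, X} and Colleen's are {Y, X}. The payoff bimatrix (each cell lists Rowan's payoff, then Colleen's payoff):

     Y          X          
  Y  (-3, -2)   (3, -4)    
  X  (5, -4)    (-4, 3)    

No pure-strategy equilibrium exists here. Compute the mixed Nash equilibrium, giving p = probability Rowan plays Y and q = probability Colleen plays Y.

Set Colleen's expected payoff from Y equal to that from X:
  Colleen's payoff to Y: p·(-2) + (1−p)·(-4) = 2p - 4
  Colleen's payoff to X: p·(-4) + (1−p)·3 = -7p + 3
  2p - 4 = -7p + 3  ⇒  9p = 7  ⇒  p = 7/9.
Rowan's indifference between Y and X determines Colleen's mixing probability q:
  Rowan's expected payoff from Y: q·(-3) + (1−q)·3 = -6q + 3
  Rowan's expected payoff from X: q·5 + (1−q)·(-4) = 9q - 4
  -6q + 3 = 9q - 4  ⇒  -15q = -7  ⇒  q = 7/15.

p = 7/9, q = 7/15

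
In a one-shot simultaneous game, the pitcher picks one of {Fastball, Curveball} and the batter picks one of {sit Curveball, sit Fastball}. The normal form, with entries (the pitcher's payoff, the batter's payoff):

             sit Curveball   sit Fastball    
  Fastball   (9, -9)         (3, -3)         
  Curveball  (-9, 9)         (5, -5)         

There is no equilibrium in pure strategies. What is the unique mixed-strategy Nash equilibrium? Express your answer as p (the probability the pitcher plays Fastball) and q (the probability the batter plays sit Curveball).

p = 7/10, q = 1/10

The batter's indifference between sit Curveball and sit Fastball determines the pitcher's mixing probability p:
  the batter's expected payoff from sit Curveball: p·(-9) + (1−p)·9 = -18p + 9
  the batter's expected payoff from sit Fastball: p·(-3) + (1−p)·(-5) = 2p - 5
  -18p + 9 = 2p - 5  ⇒  -20p = -14  ⇒  p = 7/10.
In a mixed equilibrium the pitcher is indifferent between Fastball and Curveball; this condition fixes q.
  the pitcher's payoff to Fastball: q·9 + (1−q)·3 = 6q + 3
  the pitcher's payoff to Curveball: q·(-9) + (1−q)·5 = -14q + 5
  6q + 3 = -14q + 5  ⇒  20q = 2  ⇒  q = 1/10.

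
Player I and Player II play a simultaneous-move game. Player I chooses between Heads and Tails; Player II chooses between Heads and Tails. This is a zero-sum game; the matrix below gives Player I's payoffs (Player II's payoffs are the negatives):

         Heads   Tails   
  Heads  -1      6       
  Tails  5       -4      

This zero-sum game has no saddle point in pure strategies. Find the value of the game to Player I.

v = 13/8

In a mixed equilibrium Player I is indifferent between Heads and Tails; this condition fixes q.
  Player I's expected payoff from Heads: q·(-1) + (1−q)·6 = -7q + 6
  Player I's expected payoff from Tails: q·5 + (1−q)·(-4) = 9q - 4
  -7q + 6 = 9q - 4  ⇒  -16q = -10  ⇒  q = 5/8.
The value is Player I's expected payoff against this mix (using Heads): (5/8)·(-1) + (3/8)·6 = 13/8.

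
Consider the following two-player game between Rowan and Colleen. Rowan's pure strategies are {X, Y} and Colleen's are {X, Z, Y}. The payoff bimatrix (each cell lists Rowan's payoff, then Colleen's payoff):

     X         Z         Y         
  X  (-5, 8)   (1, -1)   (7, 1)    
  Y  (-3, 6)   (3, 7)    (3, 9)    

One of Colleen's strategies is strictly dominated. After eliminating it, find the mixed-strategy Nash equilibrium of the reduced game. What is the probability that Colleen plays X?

Colleen's strategy Z is strictly dominated by Y: 1 > -1 and 9 > 7. Eliminate Z.
In a mixed equilibrium Rowan is indifferent between X and Y; this condition fixes q.
  Rowan's expected payoff from X: q·(-5) + (1−q)·7 = -12q + 7
  Rowan's expected payoff from Y: q·(-3) + (1−q)·3 = -6q + 3
  -12q + 7 = -6q + 3  ⇒  -6q = -4  ⇒  q = 2/3.

q = 2/3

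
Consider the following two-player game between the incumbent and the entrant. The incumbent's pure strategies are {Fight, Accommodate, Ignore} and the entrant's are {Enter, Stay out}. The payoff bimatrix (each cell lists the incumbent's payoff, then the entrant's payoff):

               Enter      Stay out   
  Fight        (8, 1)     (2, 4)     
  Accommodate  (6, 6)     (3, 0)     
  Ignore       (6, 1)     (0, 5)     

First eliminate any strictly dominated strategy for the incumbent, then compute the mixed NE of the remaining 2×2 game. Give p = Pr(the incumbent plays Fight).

p = 2/3

The incumbent's strategy Ignore is strictly dominated by Fight: 8 > 6 and 2 > 0. Eliminate Ignore.
The entrant's indifference between Enter and Stay out determines the incumbent's mixing probability p:
  the entrant's payoff from Enter: p·1 + (1−p)·6 = -5p + 6
  the entrant's payoff from Stay out: p·4 + (1−p)·0 = 4p
  -5p + 6 = 4p  ⇒  -9p = -6  ⇒  p = 2/3.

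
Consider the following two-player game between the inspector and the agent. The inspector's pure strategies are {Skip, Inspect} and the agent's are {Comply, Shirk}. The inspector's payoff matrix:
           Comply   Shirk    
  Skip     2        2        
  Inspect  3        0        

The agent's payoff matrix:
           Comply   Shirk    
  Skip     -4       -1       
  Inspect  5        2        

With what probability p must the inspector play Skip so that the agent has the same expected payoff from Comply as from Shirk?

p = 1/2

The agent's indifference between Comply and Shirk determines the inspector's mixing probability p:
  the agent's expected payoff from Comply: p·(-4) + (1−p)·5 = -9p + 5
  the agent's expected payoff from Shirk: p·(-1) + (1−p)·2 = -3p + 2
  -9p + 5 = -3p + 2  ⇒  -6p = -3  ⇒  p = 1/2.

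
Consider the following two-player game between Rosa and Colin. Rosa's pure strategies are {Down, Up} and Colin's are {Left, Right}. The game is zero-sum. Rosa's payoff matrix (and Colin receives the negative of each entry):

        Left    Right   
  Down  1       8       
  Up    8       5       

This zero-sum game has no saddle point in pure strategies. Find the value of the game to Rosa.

v = 59/10

Rosa's indifference between Down and Up determines Colin's mixing probability q:
  Rosa's payoff from Down: q·1 + (1−q)·8 = -7q + 8
  Rosa's payoff from Up: q·8 + (1−q)·5 = 3q + 5
  -7q + 8 = 3q + 5  ⇒  -10q = -3  ⇒  q = 3/10.
The value is Rosa's expected payoff against this mix (using Down): (3/10)·1 + (7/10)·8 = 59/10.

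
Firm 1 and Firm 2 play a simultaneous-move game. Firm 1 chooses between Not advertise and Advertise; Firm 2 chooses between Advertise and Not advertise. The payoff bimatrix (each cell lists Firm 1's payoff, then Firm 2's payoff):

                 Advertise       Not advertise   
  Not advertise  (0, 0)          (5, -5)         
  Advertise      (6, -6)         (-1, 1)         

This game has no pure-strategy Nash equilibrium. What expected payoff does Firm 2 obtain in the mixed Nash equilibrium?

Set Firm 2's expected payoff from Advertise equal to that from Not advertise:
  Firm 2's expected payoff from Advertise: p·0 + (1−p)·(-6) = 6p - 6
  Firm 2's expected payoff from Not advertise: p·(-5) + (1−p)·1 = -6p + 1
  6p - 6 = -6p + 1  ⇒  12p = 7  ⇒  p = 7/12.
At equilibrium Firm 2 is indifferent across columns, so Firm 2's payoff equals the payoff from Advertise: (7/12)·0 + (5/12)·(-6) = -5/2.

-5/2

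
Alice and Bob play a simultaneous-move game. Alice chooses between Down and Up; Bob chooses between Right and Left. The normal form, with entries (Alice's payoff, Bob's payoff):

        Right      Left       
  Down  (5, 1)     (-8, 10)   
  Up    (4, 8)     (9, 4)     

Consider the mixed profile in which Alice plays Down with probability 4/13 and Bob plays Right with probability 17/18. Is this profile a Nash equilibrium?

Check Bob's indifference given Alice's mix p = 4/13:
  payoff from Right = 76/13; payoff from Left = 76/13 — equal.
Check Alice's indifference given Bob's mix q = 17/18:
  payoff from Down = 77/18; payoff from Up = 77/18 — equal.
Both players are indifferent, so neither can profitably deviate.

Yes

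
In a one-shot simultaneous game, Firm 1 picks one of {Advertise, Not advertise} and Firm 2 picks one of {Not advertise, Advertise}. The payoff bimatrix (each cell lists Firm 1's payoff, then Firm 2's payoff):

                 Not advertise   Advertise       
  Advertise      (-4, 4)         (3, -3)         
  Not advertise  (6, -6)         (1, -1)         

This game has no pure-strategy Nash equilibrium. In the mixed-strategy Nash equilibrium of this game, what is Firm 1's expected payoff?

11/6

In a mixed equilibrium Firm 1 is indifferent between Advertise and Not advertise; this condition fixes q.
  Firm 1's payoff from Advertise: q·(-4) + (1−q)·3 = -7q + 3
  Firm 1's payoff from Not advertise: q·6 + (1−q)·1 = 5q + 1
  -7q + 3 = 5q + 1  ⇒  -12q = -2  ⇒  q = 1/6.
At equilibrium Firm 1 is indifferent across rows, so Firm 1's payoff equals the payoff from Advertise: (1/6)·(-4) + (5/6)·3 = 11/6.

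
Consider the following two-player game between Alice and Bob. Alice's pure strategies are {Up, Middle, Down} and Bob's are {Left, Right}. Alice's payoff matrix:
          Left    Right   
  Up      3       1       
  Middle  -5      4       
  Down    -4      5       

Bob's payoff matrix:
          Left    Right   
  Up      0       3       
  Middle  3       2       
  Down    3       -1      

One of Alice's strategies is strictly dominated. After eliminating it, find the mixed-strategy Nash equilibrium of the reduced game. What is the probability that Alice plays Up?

p = 4/7

Alice's strategy Middle is strictly dominated by Down: -4 > -5 and 5 > 4. Eliminate Middle.
Bob's indifference between Left and Right determines Alice's mixing probability p:
  Bob's expected payoff from Left: p·0 + (1−p)·3 = -3p + 3
  Bob's expected payoff from Right: p·3 + (1−p)·(-1) = 4p - 1
  -3p + 3 = 4p - 1  ⇒  -7p = -4  ⇒  p = 4/7.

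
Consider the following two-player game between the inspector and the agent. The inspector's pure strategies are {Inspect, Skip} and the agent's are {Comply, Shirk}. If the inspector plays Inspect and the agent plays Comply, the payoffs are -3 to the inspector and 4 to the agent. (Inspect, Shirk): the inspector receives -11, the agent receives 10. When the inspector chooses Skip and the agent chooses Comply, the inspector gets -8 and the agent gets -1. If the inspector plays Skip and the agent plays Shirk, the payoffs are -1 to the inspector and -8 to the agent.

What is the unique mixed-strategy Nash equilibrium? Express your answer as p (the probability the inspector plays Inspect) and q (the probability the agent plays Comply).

p = 7/13, q = 2/3

The agent's indifference between Comply and Shirk determines the inspector's mixing probability p:
  the agent's expected payoff from Comply: p·4 + (1−p)·(-1) = 5p - 1
  the agent's expected payoff from Shirk: p·10 + (1−p)·(-8) = 18p - 8
  5p - 1 = 18p - 8  ⇒  -13p = -7  ⇒  p = 7/13.
The inspector's indifference between Inspect and Skip determines the agent's mixing probability q:
  the inspector's payoff to Inspect: q·(-3) + (1−q)·(-11) = 8q - 11
  the inspector's payoff to Skip: q·(-8) + (1−q)·(-1) = -7q - 1
  8q - 11 = -7q - 1  ⇒  15q = 10  ⇒  q = 2/3.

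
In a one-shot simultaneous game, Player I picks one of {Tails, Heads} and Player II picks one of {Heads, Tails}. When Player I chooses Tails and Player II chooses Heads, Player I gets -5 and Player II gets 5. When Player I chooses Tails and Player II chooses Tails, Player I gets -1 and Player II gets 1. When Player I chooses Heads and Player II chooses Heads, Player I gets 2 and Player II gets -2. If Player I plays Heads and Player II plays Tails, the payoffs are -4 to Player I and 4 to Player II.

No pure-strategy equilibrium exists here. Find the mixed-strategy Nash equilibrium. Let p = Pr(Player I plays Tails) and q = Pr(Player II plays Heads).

Player II's indifference between Heads and Tails determines Player I's mixing probability p:
  Player II's expected payoff from Heads: p·5 + (1−p)·(-2) = 7p - 2
  Player II's expected payoff from Tails: p·1 + (1−p)·4 = -3p + 4
  7p - 2 = -3p + 4  ⇒  10p = 6  ⇒  p = 3/5.
Set Player I's expected payoff from Tails equal to that from Heads:
  Player I's payoff from Tails: q·(-5) + (1−q)·(-1) = -4q - 1
  Player I's payoff from Heads: q·2 + (1−q)·(-4) = 6q - 4
  -4q - 1 = 6q - 4  ⇒  -10q = -3  ⇒  q = 3/10.

p = 3/5, q = 3/10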